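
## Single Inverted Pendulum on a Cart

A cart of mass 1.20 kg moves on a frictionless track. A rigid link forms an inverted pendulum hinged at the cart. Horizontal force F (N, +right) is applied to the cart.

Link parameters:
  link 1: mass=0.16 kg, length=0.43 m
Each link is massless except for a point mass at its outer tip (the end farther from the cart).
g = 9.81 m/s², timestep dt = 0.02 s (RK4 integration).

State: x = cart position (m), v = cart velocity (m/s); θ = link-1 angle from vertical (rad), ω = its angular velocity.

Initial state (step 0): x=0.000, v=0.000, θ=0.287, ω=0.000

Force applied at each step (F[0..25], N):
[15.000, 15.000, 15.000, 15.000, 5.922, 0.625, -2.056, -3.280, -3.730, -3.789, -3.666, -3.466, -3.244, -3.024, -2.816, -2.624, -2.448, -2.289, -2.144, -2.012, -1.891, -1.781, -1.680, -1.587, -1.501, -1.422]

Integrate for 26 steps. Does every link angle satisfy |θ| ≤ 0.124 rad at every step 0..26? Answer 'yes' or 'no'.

apply F[0]=+15.000 → step 1: x=0.002, v=0.240, θ=0.283, ω=-0.408
apply F[1]=+15.000 → step 2: x=0.010, v=0.481, θ=0.271, ω=-0.821
apply F[2]=+15.000 → step 3: x=0.022, v=0.723, θ=0.250, ω=-1.247
apply F[3]=+15.000 → step 4: x=0.039, v=0.966, θ=0.221, ω=-1.689
apply F[4]=+5.922 → step 5: x=0.059, v=1.059, θ=0.186, ω=-1.810
apply F[5]=+0.625 → step 6: x=0.080, v=1.066, θ=0.150, ω=-1.749
apply F[6]=-2.056 → step 7: x=0.101, v=1.029, θ=0.117, ω=-1.603
apply F[7]=-3.280 → step 8: x=0.121, v=0.972, θ=0.086, ω=-1.425
apply F[8]=-3.730 → step 9: x=0.140, v=0.908, θ=0.060, ω=-1.244
apply F[9]=-3.789 → step 10: x=0.157, v=0.844, θ=0.037, ω=-1.073
apply F[10]=-3.666 → step 11: x=0.174, v=0.782, θ=0.017, ω=-0.917
apply F[11]=-3.466 → step 12: x=0.189, v=0.724, θ=-0.000, ω=-0.779
apply F[12]=-3.244 → step 13: x=0.203, v=0.670, θ=-0.015, ω=-0.657
apply F[13]=-3.024 → step 14: x=0.215, v=0.620, θ=-0.027, ω=-0.551
apply F[14]=-2.816 → step 15: x=0.227, v=0.574, θ=-0.037, ω=-0.458
apply F[15]=-2.624 → step 16: x=0.238, v=0.532, θ=-0.045, ω=-0.378
apply F[16]=-2.448 → step 17: x=0.249, v=0.492, θ=-0.052, ω=-0.308
apply F[17]=-2.289 → step 18: x=0.258, v=0.455, θ=-0.058, ω=-0.248
apply F[18]=-2.144 → step 19: x=0.267, v=0.421, θ=-0.062, ω=-0.196
apply F[19]=-2.012 → step 20: x=0.275, v=0.389, θ=-0.065, ω=-0.151
apply F[20]=-1.891 → step 21: x=0.283, v=0.360, θ=-0.068, ω=-0.112
apply F[21]=-1.781 → step 22: x=0.289, v=0.332, θ=-0.070, ω=-0.079
apply F[22]=-1.680 → step 23: x=0.296, v=0.306, θ=-0.071, ω=-0.051
apply F[23]=-1.587 → step 24: x=0.302, v=0.281, θ=-0.072, ω=-0.026
apply F[24]=-1.501 → step 25: x=0.307, v=0.258, θ=-0.072, ω=-0.006
apply F[25]=-1.422 → step 26: x=0.312, v=0.236, θ=-0.072, ω=0.012
Max |angle| over trajectory = 0.287 rad; bound = 0.124 → exceeded.

Answer: no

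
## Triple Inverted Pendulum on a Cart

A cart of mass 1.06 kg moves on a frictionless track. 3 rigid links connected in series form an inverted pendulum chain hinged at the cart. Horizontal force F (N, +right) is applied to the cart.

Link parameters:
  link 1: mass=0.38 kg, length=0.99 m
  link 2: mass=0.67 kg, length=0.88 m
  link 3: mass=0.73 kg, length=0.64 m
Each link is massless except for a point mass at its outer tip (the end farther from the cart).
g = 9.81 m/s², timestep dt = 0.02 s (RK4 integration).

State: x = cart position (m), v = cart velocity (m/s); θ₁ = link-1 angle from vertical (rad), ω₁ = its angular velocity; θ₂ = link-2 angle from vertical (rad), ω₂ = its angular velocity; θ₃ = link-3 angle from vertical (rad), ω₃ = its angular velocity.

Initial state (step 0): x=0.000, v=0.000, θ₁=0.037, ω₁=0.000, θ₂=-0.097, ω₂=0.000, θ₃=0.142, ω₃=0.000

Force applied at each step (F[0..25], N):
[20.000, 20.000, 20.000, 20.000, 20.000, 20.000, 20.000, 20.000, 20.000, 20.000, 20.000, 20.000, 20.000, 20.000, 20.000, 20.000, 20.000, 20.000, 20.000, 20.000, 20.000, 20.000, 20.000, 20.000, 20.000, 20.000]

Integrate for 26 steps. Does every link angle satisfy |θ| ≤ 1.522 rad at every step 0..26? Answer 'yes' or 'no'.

Answer: yes

Derivation:
apply F[0]=+20.000 → step 1: x=0.004, v=0.366, θ₁=0.034, ω₁=-0.271, θ₂=-0.099, ω₂=-0.186, θ₃=0.143, ω₃=0.142
apply F[1]=+20.000 → step 2: x=0.015, v=0.734, θ₁=0.026, ω₁=-0.550, θ₂=-0.104, ω₂=-0.365, θ₃=0.148, ω₃=0.284
apply F[2]=+20.000 → step 3: x=0.033, v=1.106, θ₁=0.012, ω₁=-0.842, θ₂=-0.113, ω₂=-0.532, θ₃=0.155, ω₃=0.423
apply F[3]=+20.000 → step 4: x=0.059, v=1.482, θ₁=-0.008, ω₁=-1.155, θ₂=-0.126, ω₂=-0.679, θ₃=0.165, ω₃=0.555
apply F[4]=+20.000 → step 5: x=0.092, v=1.864, θ₁=-0.034, ω₁=-1.493, θ₂=-0.140, ω₂=-0.798, θ₃=0.177, ω₃=0.675
apply F[5]=+20.000 → step 6: x=0.133, v=2.249, θ₁=-0.068, ω₁=-1.859, θ₂=-0.157, ω₂=-0.883, θ₃=0.191, ω₃=0.771
apply F[6]=+20.000 → step 7: x=0.182, v=2.635, θ₁=-0.109, ω₁=-2.249, θ₂=-0.175, ω₂=-0.926, θ₃=0.208, ω₃=0.831
apply F[7]=+20.000 → step 8: x=0.239, v=3.014, θ₁=-0.158, ω₁=-2.653, θ₂=-0.194, ω₂=-0.929, θ₃=0.224, ω₃=0.836
apply F[8]=+20.000 → step 9: x=0.303, v=3.377, θ₁=-0.215, ω₁=-3.053, θ₂=-0.212, ω₂=-0.902, θ₃=0.240, ω₃=0.773
apply F[9]=+20.000 → step 10: x=0.374, v=3.715, θ₁=-0.280, ω₁=-3.422, θ₂=-0.230, ω₂=-0.867, θ₃=0.255, ω₃=0.632
apply F[10]=+20.000 → step 11: x=0.451, v=4.018, θ₁=-0.351, ω₁=-3.734, θ₂=-0.247, ω₂=-0.853, θ₃=0.265, ω₃=0.417
apply F[11]=+20.000 → step 12: x=0.534, v=4.282, θ₁=-0.428, ω₁=-3.973, θ₂=-0.264, ω₂=-0.888, θ₃=0.271, ω₃=0.142
apply F[12]=+20.000 → step 13: x=0.622, v=4.510, θ₁=-0.510, ω₁=-4.134, θ₂=-0.283, ω₂=-0.990, θ₃=0.271, ω₃=-0.171
apply F[13]=+20.000 → step 14: x=0.714, v=4.707, θ₁=-0.593, ω₁=-4.228, θ₂=-0.305, ω₂=-1.162, θ₃=0.264, ω₃=-0.501
apply F[14]=+20.000 → step 15: x=0.810, v=4.880, θ₁=-0.678, ω₁=-4.265, θ₂=-0.330, ω₂=-1.396, θ₃=0.251, ω₃=-0.837
apply F[15]=+20.000 → step 16: x=0.909, v=5.033, θ₁=-0.764, ω₁=-4.259, θ₂=-0.361, ω₂=-1.682, θ₃=0.231, ω₃=-1.171
apply F[16]=+20.000 → step 17: x=1.011, v=5.170, θ₁=-0.849, ω₁=-4.217, θ₂=-0.398, ω₂=-2.008, θ₃=0.204, ω₃=-1.505
apply F[17]=+20.000 → step 18: x=1.116, v=5.293, θ₁=-0.932, ω₁=-4.143, θ₂=-0.441, ω₂=-2.362, θ₃=0.170, ω₃=-1.842
apply F[18]=+20.000 → step 19: x=1.223, v=5.403, θ₁=-1.014, ω₁=-4.038, θ₂=-0.492, ω₂=-2.735, θ₃=0.130, ω₃=-2.188
apply F[19]=+20.000 → step 20: x=1.332, v=5.500, θ₁=-1.093, ω₁=-3.902, θ₂=-0.551, ω₂=-3.118, θ₃=0.083, ω₃=-2.550
apply F[20]=+20.000 → step 21: x=1.443, v=5.584, θ₁=-1.170, ω₁=-3.732, θ₂=-0.617, ω₂=-3.502, θ₃=0.028, ω₃=-2.936
apply F[21]=+20.000 → step 22: x=1.555, v=5.653, θ₁=-1.243, ω₁=-3.529, θ₂=-0.691, ω₂=-3.880, θ₃=-0.035, ω₃=-3.354
apply F[22]=+20.000 → step 23: x=1.669, v=5.706, θ₁=-1.311, ω₁=-3.292, θ₂=-0.772, ω₂=-4.241, θ₃=-0.107, ω₃=-3.813
apply F[23]=+20.000 → step 24: x=1.784, v=5.740, θ₁=-1.374, ω₁=-3.023, θ₂=-0.860, ω₂=-4.575, θ₃=-0.188, ω₃=-4.321
apply F[24]=+20.000 → step 25: x=1.898, v=5.749, θ₁=-1.432, ω₁=-2.729, θ₂=-0.955, ω₂=-4.870, θ₃=-0.280, ω₃=-4.887
apply F[25]=+20.000 → step 26: x=2.013, v=5.729, θ₁=-1.483, ω₁=-2.419, θ₂=-1.055, ω₂=-5.110, θ₃=-0.384, ω₃=-5.518
Max |angle| over trajectory = 1.483 rad; bound = 1.522 → within bound.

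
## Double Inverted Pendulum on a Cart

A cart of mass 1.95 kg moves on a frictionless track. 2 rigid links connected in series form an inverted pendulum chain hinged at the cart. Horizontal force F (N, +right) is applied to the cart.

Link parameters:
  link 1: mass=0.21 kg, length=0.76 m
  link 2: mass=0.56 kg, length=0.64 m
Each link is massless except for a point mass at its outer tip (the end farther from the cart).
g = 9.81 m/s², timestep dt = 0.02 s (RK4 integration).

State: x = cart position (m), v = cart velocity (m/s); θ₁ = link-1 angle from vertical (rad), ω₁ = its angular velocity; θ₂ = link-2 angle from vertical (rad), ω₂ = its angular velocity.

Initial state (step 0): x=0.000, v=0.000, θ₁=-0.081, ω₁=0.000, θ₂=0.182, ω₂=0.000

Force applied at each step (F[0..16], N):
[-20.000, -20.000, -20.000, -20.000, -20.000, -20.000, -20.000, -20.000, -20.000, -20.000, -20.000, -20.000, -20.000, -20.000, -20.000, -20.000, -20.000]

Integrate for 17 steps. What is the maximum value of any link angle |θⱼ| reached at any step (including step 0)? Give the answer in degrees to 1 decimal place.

Answer: 48.6°

Derivation:
apply F[0]=-20.000 → step 1: x=-0.002, v=-0.199, θ₁=-0.080, ω₁=0.083, θ₂=0.185, ω₂=0.267
apply F[1]=-20.000 → step 2: x=-0.008, v=-0.399, θ₁=-0.078, ω₁=0.167, θ₂=0.193, ω₂=0.535
apply F[2]=-20.000 → step 3: x=-0.018, v=-0.599, θ₁=-0.073, ω₁=0.253, θ₂=0.206, ω₂=0.802
apply F[3]=-20.000 → step 4: x=-0.032, v=-0.800, θ₁=-0.068, ω₁=0.344, θ₂=0.225, ω₂=1.069
apply F[4]=-20.000 → step 5: x=-0.050, v=-1.001, θ₁=-0.060, ω₁=0.442, θ₂=0.249, ω₂=1.335
apply F[5]=-20.000 → step 6: x=-0.072, v=-1.203, θ₁=-0.050, ω₁=0.549, θ₂=0.278, ω₂=1.597
apply F[6]=-20.000 → step 7: x=-0.098, v=-1.405, θ₁=-0.038, ω₁=0.670, θ₂=0.313, ω₂=1.851
apply F[7]=-20.000 → step 8: x=-0.128, v=-1.609, θ₁=-0.023, ω₁=0.807, θ₂=0.352, ω₂=2.095
apply F[8]=-20.000 → step 9: x=-0.162, v=-1.814, θ₁=-0.005, ω₁=0.966, θ₂=0.396, ω₂=2.322
apply F[9]=-20.000 → step 10: x=-0.201, v=-2.019, θ₁=0.016, ω₁=1.151, θ₂=0.445, ω₂=2.528
apply F[10]=-20.000 → step 11: x=-0.243, v=-2.225, θ₁=0.041, ω₁=1.367, θ₂=0.497, ω₂=2.707
apply F[11]=-20.000 → step 12: x=-0.290, v=-2.431, θ₁=0.071, ω₁=1.616, θ₂=0.553, ω₂=2.852
apply F[12]=-20.000 → step 13: x=-0.340, v=-2.638, θ₁=0.106, ω₁=1.902, θ₂=0.611, ω₂=2.955
apply F[13]=-20.000 → step 14: x=-0.395, v=-2.844, θ₁=0.147, ω₁=2.229, θ₂=0.671, ω₂=3.010
apply F[14]=-20.000 → step 15: x=-0.454, v=-3.049, θ₁=0.195, ω₁=2.597, θ₂=0.731, ω₂=3.005
apply F[15]=-20.000 → step 16: x=-0.517, v=-3.252, θ₁=0.251, ω₁=3.009, θ₂=0.791, ω₂=2.930
apply F[16]=-20.000 → step 17: x=-0.584, v=-3.451, θ₁=0.316, ω₁=3.467, θ₂=0.848, ω₂=2.771
Max |angle| over trajectory = 0.848 rad = 48.6°.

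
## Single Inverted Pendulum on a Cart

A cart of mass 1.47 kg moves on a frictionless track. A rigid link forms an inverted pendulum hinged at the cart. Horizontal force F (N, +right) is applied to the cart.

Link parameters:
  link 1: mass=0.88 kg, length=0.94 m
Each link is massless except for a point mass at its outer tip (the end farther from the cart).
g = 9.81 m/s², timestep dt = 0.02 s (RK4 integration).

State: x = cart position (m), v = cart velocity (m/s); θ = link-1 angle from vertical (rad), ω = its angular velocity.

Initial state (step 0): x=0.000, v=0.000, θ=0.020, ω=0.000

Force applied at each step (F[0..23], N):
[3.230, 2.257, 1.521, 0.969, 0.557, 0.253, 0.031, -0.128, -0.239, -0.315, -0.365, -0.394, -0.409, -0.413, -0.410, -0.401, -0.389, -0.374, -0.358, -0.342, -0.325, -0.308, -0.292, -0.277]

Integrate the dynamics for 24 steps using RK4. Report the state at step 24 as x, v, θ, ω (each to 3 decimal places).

apply F[0]=+3.230 → step 1: x=0.000, v=0.042, θ=0.020, ω=-0.040
apply F[1]=+2.257 → step 2: x=0.002, v=0.070, θ=0.019, ω=-0.066
apply F[2]=+1.521 → step 3: x=0.003, v=0.089, θ=0.017, ω=-0.082
apply F[3]=+0.969 → step 4: x=0.005, v=0.100, θ=0.015, ω=-0.091
apply F[4]=+0.557 → step 5: x=0.007, v=0.106, θ=0.013, ω=-0.094
apply F[5]=+0.253 → step 6: x=0.009, v=0.108, θ=0.012, ω=-0.094
apply F[6]=+0.031 → step 7: x=0.011, v=0.107, θ=0.010, ω=-0.091
apply F[7]=-0.128 → step 8: x=0.013, v=0.104, θ=0.008, ω=-0.086
apply F[8]=-0.239 → step 9: x=0.015, v=0.100, θ=0.006, ω=-0.080
apply F[9]=-0.315 → step 10: x=0.017, v=0.095, θ=0.005, ω=-0.074
apply F[10]=-0.365 → step 11: x=0.019, v=0.090, θ=0.003, ω=-0.067
apply F[11]=-0.394 → step 12: x=0.021, v=0.084, θ=0.002, ω=-0.060
apply F[12]=-0.409 → step 13: x=0.023, v=0.078, θ=0.001, ω=-0.054
apply F[13]=-0.413 → step 14: x=0.024, v=0.073, θ=-0.000, ω=-0.048
apply F[14]=-0.410 → step 15: x=0.026, v=0.067, θ=-0.001, ω=-0.042
apply F[15]=-0.401 → step 16: x=0.027, v=0.062, θ=-0.002, ω=-0.037
apply F[16]=-0.389 → step 17: x=0.028, v=0.057, θ=-0.002, ω=-0.032
apply F[17]=-0.374 → step 18: x=0.029, v=0.052, θ=-0.003, ω=-0.027
apply F[18]=-0.358 → step 19: x=0.030, v=0.048, θ=-0.004, ω=-0.023
apply F[19]=-0.342 → step 20: x=0.031, v=0.043, θ=-0.004, ω=-0.020
apply F[20]=-0.325 → step 21: x=0.032, v=0.039, θ=-0.004, ω=-0.016
apply F[21]=-0.308 → step 22: x=0.033, v=0.036, θ=-0.005, ω=-0.013
apply F[22]=-0.292 → step 23: x=0.033, v=0.032, θ=-0.005, ω=-0.011
apply F[23]=-0.277 → step 24: x=0.034, v=0.029, θ=-0.005, ω=-0.008

Answer: x=0.034, v=0.029, θ=-0.005, ω=-0.008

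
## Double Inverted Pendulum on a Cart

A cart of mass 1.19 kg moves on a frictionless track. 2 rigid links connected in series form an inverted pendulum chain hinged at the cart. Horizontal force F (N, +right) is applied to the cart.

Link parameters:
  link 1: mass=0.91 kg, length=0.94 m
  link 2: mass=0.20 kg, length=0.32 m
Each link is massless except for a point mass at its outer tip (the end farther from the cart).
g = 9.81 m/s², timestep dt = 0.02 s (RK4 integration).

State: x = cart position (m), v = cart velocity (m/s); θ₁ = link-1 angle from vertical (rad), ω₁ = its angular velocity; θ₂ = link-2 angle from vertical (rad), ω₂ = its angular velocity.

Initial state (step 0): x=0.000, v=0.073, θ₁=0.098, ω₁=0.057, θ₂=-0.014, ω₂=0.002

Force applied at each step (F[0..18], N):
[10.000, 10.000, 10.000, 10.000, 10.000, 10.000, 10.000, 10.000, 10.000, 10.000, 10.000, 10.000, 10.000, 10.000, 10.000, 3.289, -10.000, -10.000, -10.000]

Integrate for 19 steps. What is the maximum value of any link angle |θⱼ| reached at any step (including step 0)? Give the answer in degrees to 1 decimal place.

Answer: 24.6°

Derivation:
apply F[0]=+10.000 → step 1: x=0.003, v=0.222, θ₁=0.098, ω₁=-0.075, θ₂=-0.015, ω₂=-0.087
apply F[1]=+10.000 → step 2: x=0.009, v=0.371, θ₁=0.095, ω₁=-0.207, θ₂=-0.017, ω₂=-0.177
apply F[2]=+10.000 → step 3: x=0.018, v=0.521, θ₁=0.090, ω₁=-0.342, θ₂=-0.022, ω₂=-0.265
apply F[3]=+10.000 → step 4: x=0.030, v=0.673, θ₁=0.081, ω₁=-0.479, θ₂=-0.028, ω₂=-0.351
apply F[4]=+10.000 → step 5: x=0.045, v=0.827, θ₁=0.070, ω₁=-0.622, θ₂=-0.036, ω₂=-0.434
apply F[5]=+10.000 → step 6: x=0.063, v=0.983, θ₁=0.056, ω₁=-0.770, θ₂=-0.045, ω₂=-0.511
apply F[6]=+10.000 → step 7: x=0.084, v=1.143, θ₁=0.039, ω₁=-0.925, θ₂=-0.056, ω₂=-0.583
apply F[7]=+10.000 → step 8: x=0.109, v=1.306, θ₁=0.019, ω₁=-1.088, θ₂=-0.069, ω₂=-0.646
apply F[8]=+10.000 → step 9: x=0.136, v=1.473, θ₁=-0.004, ω₁=-1.261, θ₂=-0.082, ω₂=-0.700
apply F[9]=+10.000 → step 10: x=0.168, v=1.643, θ₁=-0.031, ω₁=-1.443, θ₂=-0.097, ω₂=-0.744
apply F[10]=+10.000 → step 11: x=0.202, v=1.818, θ₁=-0.062, ω₁=-1.636, θ₂=-0.112, ω₂=-0.775
apply F[11]=+10.000 → step 12: x=0.240, v=1.995, θ₁=-0.097, ω₁=-1.839, θ₂=-0.128, ω₂=-0.795
apply F[12]=+10.000 → step 13: x=0.282, v=2.174, θ₁=-0.136, ω₁=-2.052, θ₂=-0.144, ω₂=-0.802
apply F[13]=+10.000 → step 14: x=0.327, v=2.353, θ₁=-0.179, ω₁=-2.273, θ₂=-0.160, ω₂=-0.801
apply F[14]=+10.000 → step 15: x=0.376, v=2.530, θ₁=-0.227, ω₁=-2.500, θ₂=-0.176, ω₂=-0.795
apply F[15]=+3.289 → step 16: x=0.427, v=2.597, θ₁=-0.278, ω₁=-2.621, θ₂=-0.191, ω₂=-0.782
apply F[16]=-10.000 → step 17: x=0.478, v=2.457, θ₁=-0.329, ω₁=-2.545, θ₂=-0.207, ω₂=-0.741
apply F[17]=-10.000 → step 18: x=0.526, v=2.325, θ₁=-0.380, ω₁=-2.489, θ₂=-0.221, ω₂=-0.682
apply F[18]=-10.000 → step 19: x=0.571, v=2.199, θ₁=-0.429, ω₁=-2.452, θ₂=-0.234, ω₂=-0.606
Max |angle| over trajectory = 0.429 rad = 24.6°.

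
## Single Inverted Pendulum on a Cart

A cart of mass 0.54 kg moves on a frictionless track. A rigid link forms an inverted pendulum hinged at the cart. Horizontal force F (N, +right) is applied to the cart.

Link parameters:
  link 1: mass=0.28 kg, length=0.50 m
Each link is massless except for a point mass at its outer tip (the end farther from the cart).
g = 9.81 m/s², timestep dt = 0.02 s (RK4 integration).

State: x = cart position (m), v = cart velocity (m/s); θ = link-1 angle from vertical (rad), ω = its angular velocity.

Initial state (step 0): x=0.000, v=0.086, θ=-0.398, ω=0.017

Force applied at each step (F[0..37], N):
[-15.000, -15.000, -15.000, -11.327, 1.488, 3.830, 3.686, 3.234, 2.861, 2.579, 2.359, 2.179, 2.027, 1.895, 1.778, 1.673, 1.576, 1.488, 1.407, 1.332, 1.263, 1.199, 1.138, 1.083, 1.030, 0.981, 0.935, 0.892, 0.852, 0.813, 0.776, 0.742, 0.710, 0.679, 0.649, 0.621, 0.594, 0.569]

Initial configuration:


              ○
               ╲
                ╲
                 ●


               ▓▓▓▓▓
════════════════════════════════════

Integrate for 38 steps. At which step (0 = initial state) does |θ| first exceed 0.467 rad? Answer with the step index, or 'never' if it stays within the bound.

Answer: never

Derivation:
apply F[0]=-15.000 → step 1: x=-0.003, v=-0.397, θ=-0.390, ω=0.757
apply F[1]=-15.000 → step 2: x=-0.016, v=-0.885, θ=-0.368, ω=1.518
apply F[2]=-15.000 → step 3: x=-0.039, v=-1.384, θ=-0.329, ω=2.321
apply F[3]=-11.327 → step 4: x=-0.070, v=-1.767, θ=-0.277, ω=2.935
apply F[4]=+1.488 → step 5: x=-0.105, v=-1.700, θ=-0.220, ω=2.708
apply F[5]=+3.830 → step 6: x=-0.137, v=-1.548, θ=-0.170, ω=2.335
apply F[6]=+3.686 → step 7: x=-0.167, v=-1.402, θ=-0.127, ω=1.988
apply F[7]=+3.234 → step 8: x=-0.193, v=-1.274, θ=-0.090, ω=1.691
apply F[8]=+2.861 → step 9: x=-0.218, v=-1.162, θ=-0.059, ω=1.438
apply F[9]=+2.579 → step 10: x=-0.240, v=-1.062, θ=-0.032, ω=1.222
apply F[10]=+2.359 → step 11: x=-0.260, v=-0.973, θ=-0.010, ω=1.035
apply F[11]=+2.179 → step 12: x=-0.279, v=-0.892, θ=0.009, ω=0.874
apply F[12]=+2.027 → step 13: x=-0.296, v=-0.819, θ=0.025, ω=0.734
apply F[13]=+1.895 → step 14: x=-0.312, v=-0.752, θ=0.039, ω=0.613
apply F[14]=+1.778 → step 15: x=-0.326, v=-0.691, θ=0.050, ω=0.508
apply F[15]=+1.673 → step 16: x=-0.340, v=-0.635, θ=0.059, ω=0.417
apply F[16]=+1.576 → step 17: x=-0.352, v=-0.583, θ=0.067, ω=0.338
apply F[17]=+1.488 → step 18: x=-0.363, v=-0.535, θ=0.073, ω=0.270
apply F[18]=+1.407 → step 19: x=-0.373, v=-0.490, θ=0.078, ω=0.211
apply F[19]=+1.332 → step 20: x=-0.383, v=-0.449, θ=0.081, ω=0.160
apply F[20]=+1.263 → step 21: x=-0.391, v=-0.411, θ=0.084, ω=0.116
apply F[21]=+1.199 → step 22: x=-0.399, v=-0.375, θ=0.086, ω=0.079
apply F[22]=+1.138 → step 23: x=-0.406, v=-0.342, θ=0.087, ω=0.047
apply F[23]=+1.083 → step 24: x=-0.413, v=-0.311, θ=0.088, ω=0.019
apply F[24]=+1.030 → step 25: x=-0.419, v=-0.282, θ=0.088, ω=-0.004
apply F[25]=+0.981 → step 26: x=-0.424, v=-0.255, θ=0.088, ω=-0.024
apply F[26]=+0.935 → step 27: x=-0.429, v=-0.229, θ=0.087, ω=-0.041
apply F[27]=+0.892 → step 28: x=-0.433, v=-0.205, θ=0.086, ω=-0.055
apply F[28]=+0.852 → step 29: x=-0.437, v=-0.182, θ=0.085, ω=-0.067
apply F[29]=+0.813 → step 30: x=-0.440, v=-0.160, θ=0.084, ω=-0.077
apply F[30]=+0.776 → step 31: x=-0.443, v=-0.140, θ=0.082, ω=-0.085
apply F[31]=+0.742 → step 32: x=-0.446, v=-0.121, θ=0.080, ω=-0.091
apply F[32]=+0.710 → step 33: x=-0.448, v=-0.103, θ=0.078, ω=-0.096
apply F[33]=+0.679 → step 34: x=-0.450, v=-0.086, θ=0.076, ω=-0.100
apply F[34]=+0.649 → step 35: x=-0.452, v=-0.069, θ=0.074, ω=-0.103
apply F[35]=+0.621 → step 36: x=-0.453, v=-0.054, θ=0.072, ω=-0.105
apply F[36]=+0.594 → step 37: x=-0.454, v=-0.039, θ=0.070, ω=-0.107
apply F[37]=+0.569 → step 38: x=-0.455, v=-0.025, θ=0.068, ω=-0.108
max |θ| = 0.398 ≤ 0.467 over all 39 states.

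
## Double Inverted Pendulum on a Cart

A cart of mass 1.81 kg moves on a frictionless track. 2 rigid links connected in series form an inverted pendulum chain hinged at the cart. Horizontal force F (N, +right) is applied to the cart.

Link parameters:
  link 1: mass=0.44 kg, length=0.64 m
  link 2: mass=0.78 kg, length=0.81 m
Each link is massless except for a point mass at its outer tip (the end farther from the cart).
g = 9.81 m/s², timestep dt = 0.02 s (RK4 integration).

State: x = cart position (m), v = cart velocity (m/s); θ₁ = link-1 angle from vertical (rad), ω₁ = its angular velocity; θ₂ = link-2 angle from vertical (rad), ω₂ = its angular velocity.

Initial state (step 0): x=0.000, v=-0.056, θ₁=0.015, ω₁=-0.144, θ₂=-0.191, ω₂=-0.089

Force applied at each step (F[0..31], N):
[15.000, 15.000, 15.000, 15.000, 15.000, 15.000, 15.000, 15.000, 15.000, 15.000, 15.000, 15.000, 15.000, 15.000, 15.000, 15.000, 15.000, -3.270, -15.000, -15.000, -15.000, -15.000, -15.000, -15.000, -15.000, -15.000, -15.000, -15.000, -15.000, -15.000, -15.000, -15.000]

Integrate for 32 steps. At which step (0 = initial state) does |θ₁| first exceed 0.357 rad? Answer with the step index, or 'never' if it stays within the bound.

apply F[0]=+15.000 → step 1: x=0.001, v=0.108, θ₁=0.011, ω₁=-0.295, θ₂=-0.194, ω₂=-0.217
apply F[1]=+15.000 → step 2: x=0.004, v=0.273, θ₁=0.003, ω₁=-0.451, θ₂=-0.200, ω₂=-0.343
apply F[2]=+15.000 → step 3: x=0.011, v=0.439, θ₁=-0.007, ω₁=-0.615, θ₂=-0.208, ω₂=-0.465
apply F[3]=+15.000 → step 4: x=0.022, v=0.606, θ₁=-0.021, ω₁=-0.789, θ₂=-0.218, ω₂=-0.582
apply F[4]=+15.000 → step 5: x=0.036, v=0.775, θ₁=-0.039, ω₁=-0.976, θ₂=-0.231, ω₂=-0.692
apply F[5]=+15.000 → step 6: x=0.053, v=0.946, θ₁=-0.061, ω₁=-1.180, θ₂=-0.246, ω₂=-0.793
apply F[6]=+15.000 → step 7: x=0.074, v=1.119, θ₁=-0.086, ω₁=-1.402, θ₂=-0.263, ω₂=-0.883
apply F[7]=+15.000 → step 8: x=0.098, v=1.294, θ₁=-0.117, ω₁=-1.645, θ₂=-0.281, ω₂=-0.960
apply F[8]=+15.000 → step 9: x=0.125, v=1.470, θ₁=-0.152, ω₁=-1.912, θ₂=-0.301, ω₂=-1.021
apply F[9]=+15.000 → step 10: x=0.157, v=1.647, θ₁=-0.193, ω₁=-2.203, θ₂=-0.322, ω₂=-1.066
apply F[10]=+15.000 → step 11: x=0.191, v=1.822, θ₁=-0.241, ω₁=-2.517, θ₂=-0.343, ω₂=-1.094
apply F[11]=+15.000 → step 12: x=0.229, v=1.995, θ₁=-0.294, ω₁=-2.850, θ₂=-0.365, ω₂=-1.105
apply F[12]=+15.000 → step 13: x=0.271, v=2.161, θ₁=-0.355, ω₁=-3.194, θ₂=-0.388, ω₂=-1.106
apply F[13]=+15.000 → step 14: x=0.316, v=2.318, θ₁=-0.422, ω₁=-3.538, θ₂=-0.410, ω₂=-1.106
apply F[14]=+15.000 → step 15: x=0.364, v=2.461, θ₁=-0.496, ω₁=-3.865, θ₂=-0.432, ω₂=-1.116
apply F[15]=+15.000 → step 16: x=0.414, v=2.587, θ₁=-0.576, ω₁=-4.160, θ₂=-0.455, ω₂=-1.153
apply F[16]=+15.000 → step 17: x=0.467, v=2.696, θ₁=-0.662, ω₁=-4.410, θ₂=-0.478, ω₂=-1.229
apply F[17]=-3.270 → step 18: x=0.520, v=2.629, θ₁=-0.751, ω₁=-4.483, θ₂=-0.503, ω₂=-1.281
apply F[18]=-15.000 → step 19: x=0.571, v=2.457, θ₁=-0.841, ω₁=-4.498, θ₂=-0.529, ω₂=-1.293
apply F[19]=-15.000 → step 20: x=0.618, v=2.283, θ₁=-0.931, ω₁=-4.540, θ₂=-0.555, ω₂=-1.311
apply F[20]=-15.000 → step 21: x=0.662, v=2.105, θ₁=-1.023, ω₁=-4.606, θ₂=-0.582, ω₂=-1.340
apply F[21]=-15.000 → step 22: x=0.703, v=1.923, θ₁=-1.116, ω₁=-4.692, θ₂=-0.609, ω₂=-1.385
apply F[22]=-15.000 → step 23: x=0.739, v=1.734, θ₁=-1.210, ω₁=-4.794, θ₂=-0.637, ω₂=-1.451
apply F[23]=-15.000 → step 24: x=0.772, v=1.538, θ₁=-1.308, ω₁=-4.911, θ₂=-0.667, ω₂=-1.542
apply F[24]=-15.000 → step 25: x=0.801, v=1.335, θ₁=-1.407, ω₁=-5.040, θ₂=-0.699, ω₂=-1.665
apply F[25]=-15.000 → step 26: x=0.825, v=1.123, θ₁=-1.509, ω₁=-5.179, θ₂=-0.734, ω₂=-1.824
apply F[26]=-15.000 → step 27: x=0.846, v=0.902, θ₁=-1.614, ω₁=-5.326, θ₂=-0.772, ω₂=-2.026
apply F[27]=-15.000 → step 28: x=0.861, v=0.673, θ₁=-1.722, ω₁=-5.479, θ₂=-0.815, ω₂=-2.276
apply F[28]=-15.000 → step 29: x=0.872, v=0.434, θ₁=-1.833, ω₁=-5.633, θ₂=-0.864, ω₂=-2.582
apply F[29]=-15.000 → step 30: x=0.879, v=0.187, θ₁=-1.948, ω₁=-5.781, θ₂=-0.919, ω₂=-2.948
apply F[30]=-15.000 → step 31: x=0.880, v=-0.068, θ₁=-2.065, ω₁=-5.914, θ₂=-0.982, ω₂=-3.381
apply F[31]=-15.000 → step 32: x=0.876, v=-0.328, θ₁=-2.184, ω₁=-6.014, θ₂=-1.055, ω₂=-3.886
|θ₁| = 0.422 > 0.357 first at step 14.

Answer: 14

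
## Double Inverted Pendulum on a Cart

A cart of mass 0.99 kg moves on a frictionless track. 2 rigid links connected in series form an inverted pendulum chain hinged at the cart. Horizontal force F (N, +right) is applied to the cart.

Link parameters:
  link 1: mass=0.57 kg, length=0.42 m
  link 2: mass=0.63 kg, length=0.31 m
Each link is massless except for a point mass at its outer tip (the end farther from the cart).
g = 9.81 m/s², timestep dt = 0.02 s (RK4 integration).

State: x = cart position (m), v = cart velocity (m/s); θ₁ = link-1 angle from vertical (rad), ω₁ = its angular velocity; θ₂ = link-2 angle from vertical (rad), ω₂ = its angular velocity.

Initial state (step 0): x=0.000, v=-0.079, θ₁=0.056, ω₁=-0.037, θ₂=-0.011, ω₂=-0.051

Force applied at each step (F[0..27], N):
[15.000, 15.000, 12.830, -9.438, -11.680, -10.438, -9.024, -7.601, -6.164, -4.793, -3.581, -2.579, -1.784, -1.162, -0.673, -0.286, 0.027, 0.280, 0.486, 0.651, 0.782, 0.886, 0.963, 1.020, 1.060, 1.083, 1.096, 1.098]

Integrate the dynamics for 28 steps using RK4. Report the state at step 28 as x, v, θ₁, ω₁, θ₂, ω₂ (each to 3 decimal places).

apply F[0]=+15.000 → step 1: x=0.001, v=0.210, θ₁=0.049, ω₁=-0.664, θ₂=-0.013, ω₂=-0.144
apply F[1]=+15.000 → step 2: x=0.008, v=0.504, θ₁=0.029, ω₁=-1.315, θ₂=-0.017, ω₂=-0.218
apply F[2]=+12.830 → step 3: x=0.021, v=0.760, θ₁=-0.003, ω₁=-1.902, θ₂=-0.021, ω₂=-0.258
apply F[3]=-9.438 → step 4: x=0.034, v=0.574, θ₁=-0.036, ω₁=-1.466, θ₂=-0.027, ω₂=-0.262
apply F[4]=-11.680 → step 5: x=0.044, v=0.349, θ₁=-0.061, ω₁=-0.966, θ₂=-0.032, ω₂=-0.236
apply F[5]=-10.438 → step 6: x=0.049, v=0.155, θ₁=-0.076, ω₁=-0.557, θ₂=-0.036, ω₂=-0.187
apply F[6]=-9.024 → step 7: x=0.050, v=-0.007, θ₁=-0.084, ω₁=-0.233, θ₂=-0.039, ω₂=-0.127
apply F[7]=-7.601 → step 8: x=0.049, v=-0.139, θ₁=-0.086, ω₁=0.017, θ₂=-0.041, ω₂=-0.064
apply F[8]=-6.164 → step 9: x=0.045, v=-0.243, θ₁=-0.084, ω₁=0.199, θ₂=-0.042, ω₂=-0.004
apply F[9]=-4.793 → step 10: x=0.039, v=-0.320, θ₁=-0.079, ω₁=0.323, θ₂=-0.041, ω₂=0.050
apply F[10]=-3.581 → step 11: x=0.032, v=-0.374, θ₁=-0.071, ω₁=0.399, θ₂=-0.040, ω₂=0.097
apply F[11]=-2.579 → step 12: x=0.024, v=-0.410, θ₁=-0.063, ω₁=0.439, θ₂=-0.037, ω₂=0.135
apply F[12]=-1.784 → step 13: x=0.016, v=-0.432, θ₁=-0.054, ω₁=0.453, θ₂=-0.034, ω₂=0.165
apply F[13]=-1.162 → step 14: x=0.007, v=-0.444, θ₁=-0.045, ω₁=0.449, θ₂=-0.031, ω₂=0.187
apply F[14]=-0.673 → step 15: x=-0.002, v=-0.448, θ₁=-0.036, ω₁=0.433, θ₂=-0.027, ω₂=0.202
apply F[15]=-0.286 → step 16: x=-0.011, v=-0.446, θ₁=-0.028, ω₁=0.411, θ₂=-0.023, ω₂=0.211
apply F[16]=+0.027 → step 17: x=-0.019, v=-0.440, θ₁=-0.020, ω₁=0.383, θ₂=-0.019, ω₂=0.216
apply F[17]=+0.280 → step 18: x=-0.028, v=-0.431, θ₁=-0.013, ω₁=0.353, θ₂=-0.014, ω₂=0.215
apply F[18]=+0.486 → step 19: x=-0.037, v=-0.419, θ₁=-0.006, ω₁=0.322, θ₂=-0.010, ω₂=0.211
apply F[19]=+0.651 → step 20: x=-0.045, v=-0.405, θ₁=0.000, ω₁=0.291, θ₂=-0.006, ω₂=0.204
apply F[20]=+0.782 → step 21: x=-0.053, v=-0.390, θ₁=0.006, ω₁=0.260, θ₂=-0.002, ω₂=0.195
apply F[21]=+0.886 → step 22: x=-0.060, v=-0.374, θ₁=0.011, ω₁=0.230, θ₂=0.002, ω₂=0.184
apply F[22]=+0.963 → step 23: x=-0.068, v=-0.357, θ₁=0.015, ω₁=0.201, θ₂=0.005, ω₂=0.172
apply F[23]=+1.020 → step 24: x=-0.075, v=-0.341, θ₁=0.019, ω₁=0.175, θ₂=0.009, ω₂=0.159
apply F[24]=+1.060 → step 25: x=-0.081, v=-0.324, θ₁=0.022, ω₁=0.150, θ₂=0.012, ω₂=0.146
apply F[25]=+1.083 → step 26: x=-0.088, v=-0.308, θ₁=0.025, ω₁=0.127, θ₂=0.015, ω₂=0.132
apply F[26]=+1.096 → step 27: x=-0.094, v=-0.292, θ₁=0.027, ω₁=0.107, θ₂=0.017, ω₂=0.119
apply F[27]=+1.098 → step 28: x=-0.099, v=-0.276, θ₁=0.029, ω₁=0.088, θ₂=0.019, ω₂=0.106

Answer: x=-0.099, v=-0.276, θ₁=0.029, ω₁=0.088, θ₂=0.019, ω₂=0.106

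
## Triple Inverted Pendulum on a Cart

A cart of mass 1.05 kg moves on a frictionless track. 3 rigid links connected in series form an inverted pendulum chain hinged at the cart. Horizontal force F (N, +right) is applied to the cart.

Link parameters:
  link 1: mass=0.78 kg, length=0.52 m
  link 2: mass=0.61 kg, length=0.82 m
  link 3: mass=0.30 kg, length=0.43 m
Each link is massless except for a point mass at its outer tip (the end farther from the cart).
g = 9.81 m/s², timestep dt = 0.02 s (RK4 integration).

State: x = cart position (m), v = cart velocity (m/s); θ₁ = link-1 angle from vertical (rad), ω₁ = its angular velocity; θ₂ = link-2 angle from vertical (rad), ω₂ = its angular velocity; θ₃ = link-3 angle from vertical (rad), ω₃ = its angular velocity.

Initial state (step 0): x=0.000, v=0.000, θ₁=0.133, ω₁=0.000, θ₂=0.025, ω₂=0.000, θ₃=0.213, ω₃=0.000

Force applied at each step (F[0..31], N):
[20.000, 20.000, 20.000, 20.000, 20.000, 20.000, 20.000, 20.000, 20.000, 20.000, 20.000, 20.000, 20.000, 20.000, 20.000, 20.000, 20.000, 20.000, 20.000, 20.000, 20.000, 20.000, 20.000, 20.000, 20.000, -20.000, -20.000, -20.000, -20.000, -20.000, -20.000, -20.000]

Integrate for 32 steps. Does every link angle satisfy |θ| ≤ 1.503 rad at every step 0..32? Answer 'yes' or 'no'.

apply F[0]=+20.000 → step 1: x=0.003, v=0.332, θ₁=0.128, ω₁=-0.529, θ₂=0.024, ω₂=-0.090, θ₃=0.214, ω₃=0.149
apply F[1]=+20.000 → step 2: x=0.013, v=0.670, θ₁=0.112, ω₁=-1.080, θ₂=0.021, ω₂=-0.173, θ₃=0.219, ω₃=0.296
apply F[2]=+20.000 → step 3: x=0.030, v=1.018, θ₁=0.084, ω₁=-1.673, θ₂=0.017, ω₂=-0.240, θ₃=0.226, ω₃=0.437
apply F[3]=+20.000 → step 4: x=0.054, v=1.380, θ₁=0.044, ω₁=-2.324, θ₂=0.012, ω₂=-0.285, θ₃=0.236, ω₃=0.565
apply F[4]=+20.000 → step 5: x=0.085, v=1.757, θ₁=-0.009, ω₁=-3.038, θ₂=0.006, ω₂=-0.305, θ₃=0.249, ω₃=0.663
apply F[5]=+20.000 → step 6: x=0.124, v=2.141, θ₁=-0.077, ω₁=-3.796, θ₂=-0.000, ω₂=-0.307, θ₃=0.263, ω₃=0.709
apply F[6]=+20.000 → step 7: x=0.171, v=2.515, θ₁=-0.161, ω₁=-4.545, θ₂=-0.006, ω₂=-0.312, θ₃=0.277, ω₃=0.679
apply F[7]=+20.000 → step 8: x=0.225, v=2.855, θ₁=-0.259, ω₁=-5.210, θ₂=-0.013, ω₂=-0.357, θ₃=0.289, ω₃=0.561
apply F[8]=+20.000 → step 9: x=0.285, v=3.140, θ₁=-0.368, ω₁=-5.729, θ₂=-0.021, ω₂=-0.474, θ₃=0.298, ω₃=0.370
apply F[9]=+20.000 → step 10: x=0.350, v=3.365, θ₁=-0.487, ω₁=-6.092, θ₂=-0.032, ω₂=-0.677, θ₃=0.304, ω₃=0.132
apply F[10]=+20.000 → step 11: x=0.419, v=3.534, θ₁=-0.611, ω₁=-6.327, θ₂=-0.049, ω₂=-0.959, θ₃=0.304, ω₃=-0.125
apply F[11]=+20.000 → step 12: x=0.491, v=3.659, θ₁=-0.739, ω₁=-6.475, θ₂=-0.071, ω₂=-1.306, θ₃=0.299, ω₃=-0.385
apply F[12]=+20.000 → step 13: x=0.565, v=3.747, θ₁=-0.870, ω₁=-6.568, θ₂=-0.101, ω₂=-1.704, θ₃=0.288, ω₃=-0.643
apply F[13]=+20.000 → step 14: x=0.641, v=3.807, θ₁=-1.002, ω₁=-6.626, θ₂=-0.140, ω₂=-2.139, θ₃=0.273, ω₃=-0.903
apply F[14]=+20.000 → step 15: x=0.717, v=3.842, θ₁=-1.135, ω₁=-6.659, θ₂=-0.187, ω₂=-2.605, θ₃=0.252, ω₃=-1.172
apply F[15]=+20.000 → step 16: x=0.794, v=3.858, θ₁=-1.268, ω₁=-6.667, θ₂=-0.244, ω₂=-3.094, θ₃=0.226, ω₃=-1.461
apply F[16]=+20.000 → step 17: x=0.872, v=3.858, θ₁=-1.401, ω₁=-6.647, θ₂=-0.311, ω₂=-3.602, θ₃=0.193, ω₃=-1.781
apply F[17]=+20.000 → step 18: x=0.949, v=3.846, θ₁=-1.534, ω₁=-6.591, θ₂=-0.388, ω₂=-4.124, θ₃=0.154, ω₃=-2.150
apply F[18]=+20.000 → step 19: x=1.025, v=3.827, θ₁=-1.664, ω₁=-6.485, θ₂=-0.476, ω₂=-4.654, θ₃=0.107, ω₃=-2.584
apply F[19]=+20.000 → step 20: x=1.102, v=3.807, θ₁=-1.793, ω₁=-6.312, θ₂=-0.574, ω₂=-5.188, θ₃=0.050, ω₃=-3.103
apply F[20]=+20.000 → step 21: x=1.178, v=3.791, θ₁=-1.916, ω₁=-6.049, θ₂=-0.683, ω₂=-5.716, θ₃=-0.018, ω₃=-3.727
apply F[21]=+20.000 → step 22: x=1.253, v=3.787, θ₁=-2.034, ω₁=-5.674, θ₂=-0.803, ω₂=-6.228, θ₃=-0.100, ω₃=-4.479
apply F[22]=+20.000 → step 23: x=1.329, v=3.800, θ₁=-2.142, ω₁=-5.162, θ₂=-0.932, ω₂=-6.711, θ₃=-0.198, ω₃=-5.376
apply F[23]=+20.000 → step 24: x=1.406, v=3.831, θ₁=-2.239, ω₁=-4.497, θ₂=-1.071, ω₂=-7.150, θ₃=-0.316, ω₃=-6.435
apply F[24]=+20.000 → step 25: x=1.483, v=3.879, θ₁=-2.321, ω₁=-3.674, θ₂=-1.218, ω₂=-7.533, θ₃=-0.457, ω₃=-7.665
apply F[25]=-20.000 → step 26: x=1.555, v=3.390, θ₁=-2.394, ω₁=-3.658, θ₂=-1.368, ω₂=-7.447, θ₃=-0.621, ω₃=-8.817
apply F[26]=-20.000 → step 27: x=1.618, v=2.871, θ₁=-2.468, ω₁=-3.681, θ₂=-1.516, ω₂=-7.378, θ₃=-0.810, ω₃=-10.023
apply F[27]=-20.000 → step 28: x=1.670, v=2.319, θ₁=-2.542, ω₁=-3.722, θ₂=-1.663, ω₂=-7.336, θ₃=-1.023, ω₃=-11.287
apply F[28]=-20.000 → step 29: x=1.711, v=1.732, θ₁=-2.617, ω₁=-3.750, θ₂=-1.810, ω₂=-7.347, θ₃=-1.261, ω₃=-12.598
apply F[29]=-20.000 → step 30: x=1.739, v=1.107, θ₁=-2.691, ω₁=-3.726, θ₂=-1.958, ω₂=-7.458, θ₃=-1.527, ω₃=-13.919
apply F[30]=-20.000 → step 31: x=1.755, v=0.442, θ₁=-2.765, ω₁=-3.607, θ₂=-2.109, ω₂=-7.745, θ₃=-1.818, ω₃=-15.145
apply F[31]=-20.000 → step 32: x=1.756, v=-0.259, θ₁=-2.835, ω₁=-3.366, θ₂=-2.269, ω₂=-8.312, θ₃=-2.130, ω₃=-16.078
Max |angle| over trajectory = 2.835 rad; bound = 1.503 → exceeded.

Answer: no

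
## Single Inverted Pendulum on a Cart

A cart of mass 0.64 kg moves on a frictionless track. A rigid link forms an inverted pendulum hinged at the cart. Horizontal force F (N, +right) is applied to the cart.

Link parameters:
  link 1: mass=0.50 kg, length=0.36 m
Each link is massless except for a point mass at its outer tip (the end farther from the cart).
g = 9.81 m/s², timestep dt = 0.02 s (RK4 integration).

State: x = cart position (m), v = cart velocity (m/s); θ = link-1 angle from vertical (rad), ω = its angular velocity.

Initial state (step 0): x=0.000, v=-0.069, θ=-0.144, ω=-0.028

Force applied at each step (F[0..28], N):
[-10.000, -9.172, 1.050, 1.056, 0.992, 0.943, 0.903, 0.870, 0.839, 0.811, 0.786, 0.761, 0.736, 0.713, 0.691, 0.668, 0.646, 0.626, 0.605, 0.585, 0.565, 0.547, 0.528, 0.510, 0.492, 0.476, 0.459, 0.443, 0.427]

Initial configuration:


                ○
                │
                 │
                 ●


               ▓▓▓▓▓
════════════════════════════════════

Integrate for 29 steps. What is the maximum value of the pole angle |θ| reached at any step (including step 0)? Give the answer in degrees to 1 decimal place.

apply F[0]=-10.000 → step 1: x=-0.004, v=-0.356, θ=-0.137, ω=0.683
apply F[1]=-9.172 → step 2: x=-0.014, v=-0.620, θ=-0.117, ω=1.342
apply F[2]=+1.050 → step 3: x=-0.026, v=-0.573, θ=-0.092, ω=1.154
apply F[3]=+1.056 → step 4: x=-0.037, v=-0.528, θ=-0.071, ω=0.986
apply F[4]=+0.992 → step 5: x=-0.047, v=-0.488, θ=-0.053, ω=0.842
apply F[5]=+0.943 → step 6: x=-0.056, v=-0.452, θ=-0.037, ω=0.717
apply F[6]=+0.903 → step 7: x=-0.065, v=-0.419, θ=-0.024, ω=0.610
apply F[7]=+0.870 → step 8: x=-0.073, v=-0.389, θ=-0.013, ω=0.517
apply F[8]=+0.839 → step 9: x=-0.081, v=-0.362, θ=-0.003, ω=0.437
apply F[9]=+0.811 → step 10: x=-0.088, v=-0.337, θ=0.005, ω=0.367
apply F[10]=+0.786 → step 11: x=-0.094, v=-0.313, θ=0.012, ω=0.307
apply F[11]=+0.761 → step 12: x=-0.100, v=-0.292, θ=0.017, ω=0.255
apply F[12]=+0.736 → step 13: x=-0.106, v=-0.272, θ=0.022, ω=0.211
apply F[13]=+0.713 → step 14: x=-0.111, v=-0.253, θ=0.026, ω=0.172
apply F[14]=+0.691 → step 15: x=-0.116, v=-0.236, θ=0.029, ω=0.138
apply F[15]=+0.668 → step 16: x=-0.121, v=-0.220, θ=0.031, ω=0.110
apply F[16]=+0.646 → step 17: x=-0.125, v=-0.204, θ=0.033, ω=0.085
apply F[17]=+0.626 → step 18: x=-0.129, v=-0.190, θ=0.035, ω=0.064
apply F[18]=+0.605 → step 19: x=-0.133, v=-0.177, θ=0.036, ω=0.046
apply F[19]=+0.585 → step 20: x=-0.136, v=-0.164, θ=0.037, ω=0.030
apply F[20]=+0.565 → step 21: x=-0.139, v=-0.152, θ=0.037, ω=0.017
apply F[21]=+0.547 → step 22: x=-0.142, v=-0.141, θ=0.037, ω=0.006
apply F[22]=+0.528 → step 23: x=-0.145, v=-0.130, θ=0.037, ω=-0.004
apply F[23]=+0.510 → step 24: x=-0.147, v=-0.120, θ=0.037, ω=-0.012
apply F[24]=+0.492 → step 25: x=-0.149, v=-0.110, θ=0.037, ω=-0.019
apply F[25]=+0.476 → step 26: x=-0.152, v=-0.101, θ=0.036, ω=-0.024
apply F[26]=+0.459 → step 27: x=-0.154, v=-0.092, θ=0.036, ω=-0.029
apply F[27]=+0.443 → step 28: x=-0.155, v=-0.083, θ=0.035, ω=-0.033
apply F[28]=+0.427 → step 29: x=-0.157, v=-0.075, θ=0.035, ω=-0.036
Max |angle| over trajectory = 0.144 rad = 8.3°.

Answer: 8.3°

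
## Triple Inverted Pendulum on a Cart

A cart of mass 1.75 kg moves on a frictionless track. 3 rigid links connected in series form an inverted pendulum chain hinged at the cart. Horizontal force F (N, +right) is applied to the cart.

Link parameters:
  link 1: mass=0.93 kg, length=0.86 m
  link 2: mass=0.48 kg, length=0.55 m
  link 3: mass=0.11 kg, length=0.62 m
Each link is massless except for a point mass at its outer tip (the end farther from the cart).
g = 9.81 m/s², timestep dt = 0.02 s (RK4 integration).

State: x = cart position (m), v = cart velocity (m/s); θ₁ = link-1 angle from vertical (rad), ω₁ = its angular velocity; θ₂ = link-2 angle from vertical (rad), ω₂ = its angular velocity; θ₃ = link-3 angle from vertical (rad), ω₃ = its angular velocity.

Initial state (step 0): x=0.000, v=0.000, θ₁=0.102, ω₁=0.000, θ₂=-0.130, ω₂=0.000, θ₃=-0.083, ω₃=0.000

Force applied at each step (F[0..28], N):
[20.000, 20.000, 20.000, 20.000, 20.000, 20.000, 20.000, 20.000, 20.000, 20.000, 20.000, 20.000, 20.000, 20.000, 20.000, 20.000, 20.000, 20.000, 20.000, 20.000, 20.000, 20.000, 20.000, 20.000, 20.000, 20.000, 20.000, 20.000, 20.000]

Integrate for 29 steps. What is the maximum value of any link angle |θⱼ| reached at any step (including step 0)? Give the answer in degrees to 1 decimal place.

apply F[0]=+20.000 → step 1: x=0.002, v=0.210, θ₁=0.100, ω₁=-0.186, θ₂=-0.131, ω₂=-0.147, θ₃=-0.083, ω₃=0.019
apply F[1]=+20.000 → step 2: x=0.008, v=0.421, θ₁=0.095, ω₁=-0.373, θ₂=-0.136, ω₂=-0.292, θ₃=-0.082, ω₃=0.039
apply F[2]=+20.000 → step 3: x=0.019, v=0.634, θ₁=0.085, ω₁=-0.566, θ₂=-0.143, ω₂=-0.434, θ₃=-0.081, ω₃=0.062
apply F[3]=+20.000 → step 4: x=0.034, v=0.849, θ₁=0.072, ω₁=-0.766, θ₂=-0.153, ω₂=-0.572, θ₃=-0.080, ω₃=0.087
apply F[4]=+20.000 → step 5: x=0.053, v=1.067, θ₁=0.054, ω₁=-0.975, θ₂=-0.166, ω₂=-0.702, θ₃=-0.078, ω₃=0.116
apply F[5]=+20.000 → step 6: x=0.076, v=1.289, θ₁=0.033, ω₁=-1.196, θ₂=-0.181, ω₂=-0.822, θ₃=-0.075, ω₃=0.149
apply F[6]=+20.000 → step 7: x=0.105, v=1.515, θ₁=0.007, ω₁=-1.430, θ₂=-0.199, ω₂=-0.931, θ₃=-0.072, ω₃=0.184
apply F[7]=+20.000 → step 8: x=0.137, v=1.744, θ₁=-0.024, ω₁=-1.679, θ₂=-0.218, ω₂=-1.024, θ₃=-0.068, ω₃=0.221
apply F[8]=+20.000 → step 9: x=0.174, v=1.977, θ₁=-0.061, ω₁=-1.944, θ₂=-0.240, ω₂=-1.099, θ₃=-0.063, ω₃=0.257
apply F[9]=+20.000 → step 10: x=0.216, v=2.212, θ₁=-0.102, ω₁=-2.224, θ₂=-0.262, ω₂=-1.153, θ₃=-0.057, ω₃=0.288
apply F[10]=+20.000 → step 11: x=0.263, v=2.447, θ₁=-0.150, ω₁=-2.518, θ₂=-0.286, ω₂=-1.184, θ₃=-0.051, ω₃=0.310
apply F[11]=+20.000 → step 12: x=0.314, v=2.679, θ₁=-0.203, ω₁=-2.823, θ₂=-0.309, ω₂=-1.194, θ₃=-0.045, ω₃=0.317
apply F[12]=+20.000 → step 13: x=0.370, v=2.904, θ₁=-0.263, ω₁=-3.131, θ₂=-0.333, ω₂=-1.186, θ₃=-0.039, ω₃=0.301
apply F[13]=+20.000 → step 14: x=0.430, v=3.116, θ₁=-0.328, ω₁=-3.436, θ₂=-0.357, ω₂=-1.168, θ₃=-0.033, ω₃=0.257
apply F[14]=+20.000 → step 15: x=0.494, v=3.310, θ₁=-0.400, ω₁=-3.728, θ₂=-0.380, ω₂=-1.152, θ₃=-0.029, ω₃=0.179
apply F[15]=+20.000 → step 16: x=0.562, v=3.481, θ₁=-0.477, ω₁=-3.999, θ₂=-0.403, ω₂=-1.151, θ₃=-0.026, ω₃=0.065
apply F[16]=+20.000 → step 17: x=0.633, v=3.625, θ₁=-0.560, ω₁=-4.243, θ₂=-0.426, ω₂=-1.183, θ₃=-0.027, ω₃=-0.085
apply F[17]=+20.000 → step 18: x=0.707, v=3.741, θ₁=-0.647, ω₁=-4.455, θ₂=-0.451, ω₂=-1.260, θ₃=-0.030, ω₃=-0.267
apply F[18]=+20.000 → step 19: x=0.783, v=3.828, θ₁=-0.738, ω₁=-4.636, θ₂=-0.477, ω₂=-1.391, θ₃=-0.037, ω₃=-0.478
apply F[19]=+20.000 → step 20: x=0.860, v=3.888, θ₁=-0.832, ω₁=-4.788, θ₂=-0.507, ω₂=-1.583, θ₃=-0.049, ω₃=-0.712
apply F[20]=+20.000 → step 21: x=0.938, v=3.921, θ₁=-0.929, ω₁=-4.916, θ₂=-0.541, ω₂=-1.837, θ₃=-0.066, ω₃=-0.965
apply F[21]=+20.000 → step 22: x=1.017, v=3.931, θ₁=-1.029, ω₁=-5.023, θ₂=-0.580, ω₂=-2.150, θ₃=-0.088, ω₃=-1.238
apply F[22]=+20.000 → step 23: x=1.095, v=3.920, θ₁=-1.130, ω₁=-5.114, θ₂=-0.627, ω₂=-2.519, θ₃=-0.116, ω₃=-1.532
apply F[23]=+20.000 → step 24: x=1.173, v=3.888, θ₁=-1.233, ω₁=-5.191, θ₂=-0.682, ω₂=-2.940, θ₃=-0.149, ω₃=-1.850
apply F[24]=+20.000 → step 25: x=1.251, v=3.838, θ₁=-1.338, ω₁=-5.257, θ₂=-0.745, ω₂=-3.408, θ₃=-0.190, ω₃=-2.201
apply F[25]=+20.000 → step 26: x=1.327, v=3.769, θ₁=-1.443, ω₁=-5.312, θ₂=-0.818, ω₂=-3.918, θ₃=-0.238, ω₃=-2.592
apply F[26]=+20.000 → step 27: x=1.401, v=3.683, θ₁=-1.550, ω₁=-5.356, θ₂=-0.902, ω₂=-4.464, θ₃=-0.294, ω₃=-3.038
apply F[27]=+20.000 → step 28: x=1.474, v=3.580, θ₁=-1.657, ω₁=-5.387, θ₂=-0.997, ω₂=-5.041, θ₃=-0.360, ω₃=-3.554
apply F[28]=+20.000 → step 29: x=1.545, v=3.460, θ₁=-1.765, ω₁=-5.405, θ₂=-1.104, ω₂=-5.642, θ₃=-0.437, ω₃=-4.159
Max |angle| over trajectory = 1.765 rad = 101.1°.

Answer: 101.1°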